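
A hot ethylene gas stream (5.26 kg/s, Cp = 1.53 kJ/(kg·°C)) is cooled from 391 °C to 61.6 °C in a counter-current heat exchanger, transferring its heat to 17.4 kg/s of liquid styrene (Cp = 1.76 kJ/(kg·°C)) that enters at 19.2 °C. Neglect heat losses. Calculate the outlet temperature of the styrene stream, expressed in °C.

Heat released by hot stream: Q = 5.26 × 1.53 × (391 − 61.6) = 2650.9 kJ/s
Energy balance on cold side (adiabatic exchanger): Q = ṁ_c·Cp_c·(T_c,out − T_c,in)
T_c,out = 19.2 + 2650.9/(17.4 × 1.76) = 105.76 °C

T_c,out = 106 °C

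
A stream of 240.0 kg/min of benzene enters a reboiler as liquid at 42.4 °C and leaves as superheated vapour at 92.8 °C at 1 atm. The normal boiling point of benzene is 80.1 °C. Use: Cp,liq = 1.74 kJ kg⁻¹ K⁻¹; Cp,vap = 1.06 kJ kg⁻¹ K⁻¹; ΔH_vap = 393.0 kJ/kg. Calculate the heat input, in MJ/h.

liquid 42.4→80.1 °C: 65.598 kJ/kg
vaporisation at 80.1 °C: 393 kJ/kg
vapour 80.1→92.8 °C: 13.462 kJ/kg
Δh = 65.598 + 393 + 13.462 = 472.06 kJ/kg
Q = ṁ·Δh = 240.0 kg/min × 472.06 kJ/kg = 113290 kJ/min
|Q| = 1888.2 kW = 6797.7 MJ/h

Q = 6800 MJ/h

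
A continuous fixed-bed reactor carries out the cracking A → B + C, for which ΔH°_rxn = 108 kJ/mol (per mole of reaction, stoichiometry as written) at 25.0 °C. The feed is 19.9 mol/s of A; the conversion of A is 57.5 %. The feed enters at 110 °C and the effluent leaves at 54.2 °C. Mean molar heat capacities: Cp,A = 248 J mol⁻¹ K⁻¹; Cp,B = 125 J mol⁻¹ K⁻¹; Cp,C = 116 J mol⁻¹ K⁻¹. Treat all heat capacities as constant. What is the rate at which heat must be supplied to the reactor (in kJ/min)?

Q_in = 57500 kJ/min

Extent of reaction ξ = 0.575 × 19.9 = 11.442 mol/s
Reaction term: ξ·ΔH°_rxn = 11.442 × 108 = 1235.8 kJ/s
Sensible, feed 110→25 °C: -419.49 kJ/s
Outlet flows (mol/s): A 8.4575, B 11.442, C 11.442
Sensible, products 25→54.2 °C: 141.77 kJ/s
Q = ΔH = 958.07 kJ/s = 958.07 kW
Heat supplied = 57484 kJ/min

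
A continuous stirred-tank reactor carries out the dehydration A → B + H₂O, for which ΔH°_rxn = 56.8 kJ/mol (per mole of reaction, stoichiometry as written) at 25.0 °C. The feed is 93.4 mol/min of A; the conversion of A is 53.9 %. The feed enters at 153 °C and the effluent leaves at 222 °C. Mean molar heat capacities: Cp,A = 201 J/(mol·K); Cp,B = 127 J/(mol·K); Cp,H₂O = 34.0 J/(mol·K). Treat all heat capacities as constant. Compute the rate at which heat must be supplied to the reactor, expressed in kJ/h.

Extent of reaction ξ = 0.539 × 93.4 = 50.343 mol/min
Reaction term: ξ·ΔH°_rxn = 50.343 × 56.8 = 2859.5 kJ/min
Sensible, feed 153→25 °C: -2403 kJ/min
Outlet flows (mol/min): A 43.057, B 50.343, H₂O 50.343
Sensible, products 25→222 °C: 3301.7 kJ/min
Q = ΔH = 3758.1 kJ/min = 62.635 kW
Heat supplied = 225490 kJ/h

Q_in = 225000 kJ/h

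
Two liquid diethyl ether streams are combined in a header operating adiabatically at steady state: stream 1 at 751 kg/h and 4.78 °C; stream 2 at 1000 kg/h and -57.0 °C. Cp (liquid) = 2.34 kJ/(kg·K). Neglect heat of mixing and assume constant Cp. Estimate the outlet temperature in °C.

T_out = -30.5 °C

Adiabatic, steady state ⇒ Σ ṁᵢCp,ᵢ(T_out − Tᵢ) = 0
Σ ṁᵢCp,ᵢTᵢ = 751×2.34×4.78 + 1000×2.34×-57.0 = -124980
Σ ṁᵢCp,ᵢ = 751×2.34 + 1000×2.34 = 4097.3
T_out = -124980 / 4097.3 = -30.503 °C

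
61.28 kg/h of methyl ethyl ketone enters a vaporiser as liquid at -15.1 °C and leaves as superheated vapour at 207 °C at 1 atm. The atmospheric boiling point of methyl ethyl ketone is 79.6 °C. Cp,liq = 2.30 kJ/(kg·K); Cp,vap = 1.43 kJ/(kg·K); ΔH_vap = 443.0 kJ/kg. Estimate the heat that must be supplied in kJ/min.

liquid -15.1→79.6 °C: 217.81 kJ/kg
vaporisation at 79.6 °C: 443 kJ/kg
vapour 79.6→207 °C: 182.18 kJ/kg
Δh = 217.81 + 443 + 182.18 = 842.99 kJ/kg
Q = ṁ·Δh = 61.28 kg/h × 842.99 kJ/kg = 51659 kJ/h
|Q| = 14.35 kW = 860.98 kJ/min

Q = 861 kJ/min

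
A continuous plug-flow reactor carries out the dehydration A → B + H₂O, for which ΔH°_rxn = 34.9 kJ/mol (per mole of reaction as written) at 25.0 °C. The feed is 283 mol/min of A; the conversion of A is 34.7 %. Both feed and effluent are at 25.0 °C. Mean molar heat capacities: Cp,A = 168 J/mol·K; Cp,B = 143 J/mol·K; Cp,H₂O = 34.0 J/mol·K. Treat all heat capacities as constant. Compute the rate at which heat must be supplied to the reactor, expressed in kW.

Q_in = 57.1 kW

Extent of reaction ξ = 0.347 × 283 = 98.201 mol/min
Reaction term: ξ·ΔH°_rxn = 98.201 × 34.9 = 3427.2 kJ/min
Q = ΔH = 3427.2 kJ/min = 57.12 kW
Heat supplied = 57.12 kW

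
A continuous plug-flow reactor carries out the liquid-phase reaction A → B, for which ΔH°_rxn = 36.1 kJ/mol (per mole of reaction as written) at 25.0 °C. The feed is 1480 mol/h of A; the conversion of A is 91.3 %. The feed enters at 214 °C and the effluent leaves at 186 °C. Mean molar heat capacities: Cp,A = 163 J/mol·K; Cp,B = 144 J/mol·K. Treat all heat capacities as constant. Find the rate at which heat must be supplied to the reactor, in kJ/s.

Q_in = 10.5 kJ/s

Extent of reaction ξ = 0.913 × 1480 = 1351.2 mol/h
Reaction term: ξ·ΔH°_rxn = 1351.2 × 36.1 = 48780 kJ/h
Sensible, feed 214→25 °C: -45594 kJ/h
Outlet flows (mol/h): A 128.76, B 1351.2
Sensible, products 25→186 °C: 34706 kJ/h
Q = ΔH = 37892 kJ/h = 10.525 kW
Heat supplied = 10.525 kJ/s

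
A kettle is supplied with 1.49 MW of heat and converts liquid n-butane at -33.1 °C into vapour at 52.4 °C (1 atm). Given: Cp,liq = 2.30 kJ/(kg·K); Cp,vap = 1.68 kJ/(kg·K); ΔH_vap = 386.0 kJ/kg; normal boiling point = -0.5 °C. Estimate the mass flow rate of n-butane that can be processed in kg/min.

Δh = 2.30×(-0.5−-33.1) + 386.0 + 1.68×(52.4−-0.5) = 549.85 kJ/kg
Q = 1.49 MW = 1490 kJ/s = 89400 kJ/min
ṁ = Q/Δh = 89400 / 549.85 = 162.59 kg/min

ṁ = 163 kg/min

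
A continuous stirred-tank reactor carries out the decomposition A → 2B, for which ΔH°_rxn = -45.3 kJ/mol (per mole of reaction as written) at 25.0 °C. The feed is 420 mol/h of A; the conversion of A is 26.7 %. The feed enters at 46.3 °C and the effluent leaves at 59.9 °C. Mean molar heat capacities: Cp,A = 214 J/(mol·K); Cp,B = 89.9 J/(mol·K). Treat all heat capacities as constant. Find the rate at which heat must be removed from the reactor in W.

Q_out = 1110 W

Extent of reaction ξ = 0.267 × 420 = 112.14 mol/h
Reaction term: ξ·ΔH°_rxn = 112.14 × -45.3 = -5079.9 kJ/h
Sensible, feed 46.3→25 °C: -1914.4 kJ/h
Outlet flows (mol/h): A 307.86, B 224.28
Sensible, products 25→59.9 °C: 3003 kJ/h
Q = ΔH = -3991.4 kJ/h = -1.1087 kW
Heat removed = 1108.7 W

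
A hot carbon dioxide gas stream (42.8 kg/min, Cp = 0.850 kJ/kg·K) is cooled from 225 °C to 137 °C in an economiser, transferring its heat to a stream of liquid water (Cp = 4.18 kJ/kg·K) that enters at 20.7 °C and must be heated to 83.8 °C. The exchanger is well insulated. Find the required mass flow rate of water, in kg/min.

ṁ_c = 12.1 kg/min

Heat released by hot stream: Q = 42.8 × 0.850 × (225 − 137) = 3201.4 kJ/min
Energy balance on cold side (adiabatic exchanger): Q = ṁ_c·Cp_c·(T_c,out − T_c,in)
ṁ_c = 3201.4 / [4.18 × (83.8 − 20.7)] = 12.138 kg/min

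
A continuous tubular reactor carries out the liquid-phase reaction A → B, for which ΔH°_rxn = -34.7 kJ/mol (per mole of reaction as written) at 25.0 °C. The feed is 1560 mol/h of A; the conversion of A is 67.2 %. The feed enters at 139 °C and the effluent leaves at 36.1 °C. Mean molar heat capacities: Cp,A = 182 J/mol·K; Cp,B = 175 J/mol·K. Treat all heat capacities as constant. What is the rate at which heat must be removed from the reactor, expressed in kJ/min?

Q_out = 1090 kJ/min

Extent of reaction ξ = 0.672 × 1560 = 1048.3 mol/h
Reaction term: ξ·ΔH°_rxn = 1048.3 × -34.7 = -36377 kJ/h
Sensible, feed 139→25 °C: -32367 kJ/h
Outlet flows (mol/h): A 511.68, B 1048.3
Sensible, products 25→36.1 °C: 3070.1 kJ/h
Q = ΔH = -65674 kJ/h = -18.243 kW
Heat removed = 1094.6 kJ/min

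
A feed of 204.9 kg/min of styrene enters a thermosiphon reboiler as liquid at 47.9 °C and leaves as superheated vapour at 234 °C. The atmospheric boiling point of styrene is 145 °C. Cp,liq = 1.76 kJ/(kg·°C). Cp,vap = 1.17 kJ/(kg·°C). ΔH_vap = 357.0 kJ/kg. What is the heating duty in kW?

liquid 47.9→145 °C: 170.9 kJ/kg
vaporisation at 145 °C: 357 kJ/kg
vapour 145→234 °C: 104.13 kJ/kg
Δh = 170.9 + 357 + 104.13 = 632.03 kJ/kg
Q = ṁ·Δh = 204.9 kg/min × 632.03 kJ/kg = 129500 kJ/min
|Q| = 2158.4 kW

Q = 2160 kW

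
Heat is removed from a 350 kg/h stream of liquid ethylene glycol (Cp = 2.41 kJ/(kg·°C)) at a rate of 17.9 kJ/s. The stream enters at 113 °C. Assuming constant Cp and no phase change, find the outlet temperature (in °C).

T_out = 36.6 °C

Q = 17.9 kJ/s = 64440 kJ/h
ΔT = Q/(ṁ·Cp) = 64440/(350×2.41) = 76.396 K
T_out = 113 − 76.396 = 36.604 °C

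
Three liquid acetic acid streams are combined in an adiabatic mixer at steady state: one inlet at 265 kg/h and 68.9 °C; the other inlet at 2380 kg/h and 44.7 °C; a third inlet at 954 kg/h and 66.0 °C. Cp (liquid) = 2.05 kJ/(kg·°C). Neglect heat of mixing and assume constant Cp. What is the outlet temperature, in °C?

No heat crosses the boundary, so H_out = H_in.
Σ ṁᵢCp,ᵢTᵢ = 265×2.05×68.9 + 2380×2.05×44.7 + 954×2.05×66.0 = 384600
Σ ṁᵢCp,ᵢ = 265×2.05 + 2380×2.05 + 954×2.05 = 7377.9
T_out = 384600 / 7377.9 = 52.128 °C

T_out = 52.1 °C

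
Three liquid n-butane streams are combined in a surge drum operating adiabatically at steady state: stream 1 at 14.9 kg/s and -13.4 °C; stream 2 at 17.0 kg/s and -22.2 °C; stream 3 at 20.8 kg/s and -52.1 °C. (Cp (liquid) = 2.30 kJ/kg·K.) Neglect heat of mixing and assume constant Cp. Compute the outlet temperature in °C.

T_out = -31.5 °C

Energy balance with Q = 0: Σ ṁᵢCp,ᵢ(T_out − Tᵢ) = 0
Σ ṁᵢCp,ᵢTᵢ = 14.9×2.30×-13.4 + 17.0×2.30×-22.2 + 20.8×2.30×-52.1 = -3819.7
Σ ṁᵢCp,ᵢ = 14.9×2.30 + 17.0×2.30 + 20.8×2.30 = 121.21
T_out = -3819.7 / 121.21 = -31.513 °C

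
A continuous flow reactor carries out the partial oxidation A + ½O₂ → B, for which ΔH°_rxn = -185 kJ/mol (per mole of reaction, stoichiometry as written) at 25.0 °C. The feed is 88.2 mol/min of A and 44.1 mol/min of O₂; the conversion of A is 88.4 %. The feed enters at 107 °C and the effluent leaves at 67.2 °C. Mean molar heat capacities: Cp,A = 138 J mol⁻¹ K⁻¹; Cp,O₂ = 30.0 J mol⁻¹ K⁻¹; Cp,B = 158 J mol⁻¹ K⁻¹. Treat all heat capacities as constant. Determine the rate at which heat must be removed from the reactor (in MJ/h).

Extent of reaction ξ = 0.884 × 88.2 = 77.969 mol/min
Reaction term: ξ·ΔH°_rxn = 77.969 × -185 = -14424 kJ/min
Sensible, feed 107→25 °C: -1106.6 kJ/min
Outlet flows (mol/min): A 10.231, O₂ 5.1156, B 77.969
Sensible, products 25→67.2 °C: 585.92 kJ/min
Q = ΔH = -14945 kJ/min = -249.08 kW
Heat removed = 896.69 MJ/h

Q_out = 897 MJ/h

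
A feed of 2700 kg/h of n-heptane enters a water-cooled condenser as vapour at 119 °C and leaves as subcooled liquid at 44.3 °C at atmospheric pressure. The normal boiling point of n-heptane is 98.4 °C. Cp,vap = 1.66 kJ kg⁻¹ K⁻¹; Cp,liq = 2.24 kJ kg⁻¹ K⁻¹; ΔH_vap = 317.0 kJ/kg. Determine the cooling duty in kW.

vapour 119→98.4 °C: -34.196 kJ/kg
condensation at 98.4 °C: -317 kJ/kg
liquid 98.4→44.3 °C: -121.18 kJ/kg
Δh = -34.196 + -317 + -121.18 = -472.38 kJ/kg
Q = ṁ·Δh = 2700 kg/h × -472.38 kJ/kg = -1.2754e+06 kJ/h
|Q| = 354.29 kW

Q_c = 354 kW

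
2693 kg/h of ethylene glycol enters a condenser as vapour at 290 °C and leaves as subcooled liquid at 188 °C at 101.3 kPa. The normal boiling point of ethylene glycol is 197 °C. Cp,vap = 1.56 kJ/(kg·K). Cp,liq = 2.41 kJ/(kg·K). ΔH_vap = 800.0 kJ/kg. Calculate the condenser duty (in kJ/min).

vapour 290→197 °C: -145.08 kJ/kg
condensation at 197 °C: -800 kJ/kg
liquid 197→188 °C: -21.69 kJ/kg
Δh = -145.08 + -800 + -21.69 = -966.77 kJ/kg
Q = ṁ·Δh = 2693 kg/h × -966.77 kJ/kg = -2.6035e+06 kJ/h
|Q| = 723.2 kW = 43392 kJ/min

Q_c = 43400 kJ/min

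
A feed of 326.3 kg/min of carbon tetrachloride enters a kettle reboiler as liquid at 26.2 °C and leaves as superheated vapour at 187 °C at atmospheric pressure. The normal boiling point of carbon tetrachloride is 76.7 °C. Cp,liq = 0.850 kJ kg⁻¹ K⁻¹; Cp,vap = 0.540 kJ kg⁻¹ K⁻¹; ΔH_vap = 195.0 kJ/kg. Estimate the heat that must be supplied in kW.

Q = 1620 kW

liquid 26.2→76.7 °C: 42.925 kJ/kg
vaporisation at 76.7 °C: 195 kJ/kg
vapour 76.7→187 °C: 59.562 kJ/kg
Δh = 42.925 + 195 + 59.562 = 297.49 kJ/kg
Q = ṁ·Δh = 326.3 kg/min × 297.49 kJ/kg = 97070 kJ/min
|Q| = 1617.8 kW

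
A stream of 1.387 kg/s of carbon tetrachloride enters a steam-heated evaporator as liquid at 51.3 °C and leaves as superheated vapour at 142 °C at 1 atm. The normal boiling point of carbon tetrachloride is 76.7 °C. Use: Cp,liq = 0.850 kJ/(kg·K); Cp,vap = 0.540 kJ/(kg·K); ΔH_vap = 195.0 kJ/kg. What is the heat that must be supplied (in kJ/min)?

liquid 51.3→76.7 °C: 21.59 kJ/kg
vaporisation at 76.7 °C: 195 kJ/kg
vapour 76.7→142 °C: 35.262 kJ/kg
Δh = 21.59 + 195 + 35.262 = 251.85 kJ/kg
Q = ṁ·Δh = 1.387 kg/s × 251.85 kJ/kg = 349.32 kJ/s
|Q| = 349.32 kW = 20959 kJ/min

Q = 21000 kJ/min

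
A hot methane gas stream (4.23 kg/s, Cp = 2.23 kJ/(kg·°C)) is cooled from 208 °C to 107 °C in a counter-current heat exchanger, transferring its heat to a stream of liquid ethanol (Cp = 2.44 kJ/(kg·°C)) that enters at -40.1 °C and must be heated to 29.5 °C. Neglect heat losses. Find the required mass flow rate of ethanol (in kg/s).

ṁ_c = 5.61 kg/s

Heat released by hot stream: Q = 4.23 × 2.23 × (208 − 107) = 952.72 kJ/s
Energy balance on cold side (adiabatic exchanger): Q = ṁ_c·Cp_c·(T_c,out − T_c,in)
ṁ_c = 952.72 / [2.44 × (29.5 − -40.1)] = 5.6101 kg/s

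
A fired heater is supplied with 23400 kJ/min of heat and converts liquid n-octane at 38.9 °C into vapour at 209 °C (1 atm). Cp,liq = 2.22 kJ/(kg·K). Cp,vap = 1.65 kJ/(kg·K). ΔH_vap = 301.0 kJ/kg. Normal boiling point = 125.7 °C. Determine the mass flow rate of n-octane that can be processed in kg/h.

Δh = 2.22×(125.7−38.9) + 301.0 + 1.65×(209−125.7) = 631.14 kJ/kg
Q = 23400 kJ/min = 390 kJ/s = 1.404e+06 kJ/h
ṁ = Q/Δh = 1.404e+06 / 631.14 = 2224.5 kg/h

ṁ = 2220 kg/h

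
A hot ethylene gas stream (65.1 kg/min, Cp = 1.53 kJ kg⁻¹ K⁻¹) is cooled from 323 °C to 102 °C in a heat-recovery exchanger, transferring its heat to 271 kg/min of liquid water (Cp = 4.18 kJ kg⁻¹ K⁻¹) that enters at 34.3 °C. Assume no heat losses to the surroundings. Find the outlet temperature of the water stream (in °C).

Heat released by hot stream: Q = 65.1 × 1.53 × (323 − 102) = 22012 kJ/min
Energy balance on cold side (adiabatic exchanger): Q = ṁ_c·Cp_c·(T_c,out − T_c,in)
T_c,out = 34.3 + 22012/(271 × 4.18) = 53.732 °C

T_c,out = 53.7 °C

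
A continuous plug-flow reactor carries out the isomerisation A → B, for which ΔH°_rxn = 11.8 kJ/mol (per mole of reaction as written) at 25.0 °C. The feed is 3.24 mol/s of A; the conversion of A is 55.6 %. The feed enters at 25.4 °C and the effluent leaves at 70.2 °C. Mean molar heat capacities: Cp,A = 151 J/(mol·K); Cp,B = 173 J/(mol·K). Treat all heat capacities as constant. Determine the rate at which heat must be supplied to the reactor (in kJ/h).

Extent of reaction ξ = 0.556 × 3.24 = 1.8014 mol/s
Reaction term: ξ·ΔH°_rxn = 1.8014 × 11.8 = 21.257 kJ/s
Sensible, feed 25.4→25 °C: -0.1957 kJ/s
Outlet flows (mol/s): A 1.4386, B 1.8014
Sensible, products 25→70.2 °C: 23.905 kJ/s
Q = ΔH = 44.966 kJ/s = 44.966 kW
Heat supplied = 161880 kJ/h

Q_in = 162000 kJ/h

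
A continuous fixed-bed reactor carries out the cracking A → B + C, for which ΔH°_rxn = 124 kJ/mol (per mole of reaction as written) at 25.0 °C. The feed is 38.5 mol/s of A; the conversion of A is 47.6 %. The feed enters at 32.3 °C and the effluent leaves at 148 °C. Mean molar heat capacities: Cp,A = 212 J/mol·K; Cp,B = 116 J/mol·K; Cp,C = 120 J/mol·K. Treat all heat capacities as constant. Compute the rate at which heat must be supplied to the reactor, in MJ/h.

Extent of reaction ξ = 0.476 × 38.5 = 18.326 mol/s
Reaction term: ξ·ΔH°_rxn = 18.326 × 124 = 2272.4 kJ/s
Sensible, feed 32.3→25 °C: -59.583 kJ/s
Outlet flows (mol/s): A 20.174, B 18.326, C 18.326
Sensible, products 25→148 °C: 1058 kJ/s
Q = ΔH = 3270.9 kJ/s = 3270.9 kW
Heat supplied = 11775 MJ/h

Q_in = 11800 MJ/h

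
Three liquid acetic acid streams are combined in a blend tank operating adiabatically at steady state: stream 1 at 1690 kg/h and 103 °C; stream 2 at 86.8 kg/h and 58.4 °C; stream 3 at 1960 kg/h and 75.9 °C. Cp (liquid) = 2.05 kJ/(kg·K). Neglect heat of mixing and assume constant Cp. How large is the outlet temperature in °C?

Energy balance with Q = 0: Σ ṁᵢCp,ᵢ(T_out − Tᵢ) = 0
T_out = Σ ṁᵢCp,ᵢTᵢ / Σ ṁᵢCp,ᵢ
      = 672200 / 7660.4 = 87.75 °C

T_out = 87.7 °C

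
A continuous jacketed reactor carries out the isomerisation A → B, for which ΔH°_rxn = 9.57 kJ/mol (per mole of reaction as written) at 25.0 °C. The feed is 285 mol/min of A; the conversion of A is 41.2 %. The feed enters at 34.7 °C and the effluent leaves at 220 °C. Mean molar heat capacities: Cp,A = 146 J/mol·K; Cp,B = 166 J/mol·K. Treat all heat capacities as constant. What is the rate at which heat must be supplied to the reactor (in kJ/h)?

Q_in = 558000 kJ/h

Extent of reaction ξ = 0.412 × 285 = 117.42 mol/min
Reaction term: ξ·ΔH°_rxn = 117.42 × 9.57 = 1123.7 kJ/min
Sensible, feed 34.7→25 °C: -403.62 kJ/min
Outlet flows (mol/min): A 167.58, B 117.42
Sensible, products 25→220 °C: 8571.9 kJ/min
Q = ΔH = 9292 kJ/min = 154.87 kW
Heat supplied = 557520 kJ/h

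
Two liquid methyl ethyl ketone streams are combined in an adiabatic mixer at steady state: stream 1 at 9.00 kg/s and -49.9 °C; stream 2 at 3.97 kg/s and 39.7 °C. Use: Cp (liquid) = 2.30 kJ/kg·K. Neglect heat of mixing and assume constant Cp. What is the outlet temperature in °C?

T_out = -22.5 °C

Energy balance with Q = 0: Σ ṁᵢCp,ᵢ(T_out − Tᵢ) = 0
T_out = Σ ṁᵢCp,ᵢTᵢ / Σ ṁᵢCp,ᵢ
      = -670.43 / 29.831 = -22.474 °C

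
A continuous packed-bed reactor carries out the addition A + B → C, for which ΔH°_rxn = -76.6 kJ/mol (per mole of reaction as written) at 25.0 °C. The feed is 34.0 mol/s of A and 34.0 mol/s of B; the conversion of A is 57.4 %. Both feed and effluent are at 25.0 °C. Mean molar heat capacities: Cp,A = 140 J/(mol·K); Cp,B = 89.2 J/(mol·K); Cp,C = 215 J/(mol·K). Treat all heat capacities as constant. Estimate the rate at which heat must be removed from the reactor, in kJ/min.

Q_out = 89700 kJ/min

Extent of reaction ξ = 0.574 × 34.0 = 19.516 mol/s
Reaction term: ξ·ΔH°_rxn = 19.516 × -76.6 = -1494.9 kJ/s
Q = ΔH = -1494.9 kJ/s = -1494.9 kW
Heat removed = 89696 kJ/min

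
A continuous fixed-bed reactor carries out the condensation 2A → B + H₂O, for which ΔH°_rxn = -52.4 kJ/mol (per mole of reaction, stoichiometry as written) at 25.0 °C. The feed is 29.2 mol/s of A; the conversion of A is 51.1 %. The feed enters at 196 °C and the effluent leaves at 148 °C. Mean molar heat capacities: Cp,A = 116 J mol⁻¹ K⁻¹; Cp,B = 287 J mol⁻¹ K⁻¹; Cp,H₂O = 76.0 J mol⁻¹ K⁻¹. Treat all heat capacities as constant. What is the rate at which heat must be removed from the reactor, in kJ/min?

Q_out = 26000 kJ/min

Extent of reaction ξ = 0.511 × 29.2 / 2 = 7.4606 mol/s
Reaction term: ξ·ΔH°_rxn = 7.4606 × -52.4 = -390.94 kJ/s
Sensible, feed 196→25 °C: -579.21 kJ/s
Outlet flows (mol/s): A 14.279, B 7.4606, H₂O 7.4606
Sensible, products 25→148 °C: 536.84 kJ/s
Q = ΔH = -433.31 kJ/s = -433.31 kW
Heat removed = 25999 kJ/min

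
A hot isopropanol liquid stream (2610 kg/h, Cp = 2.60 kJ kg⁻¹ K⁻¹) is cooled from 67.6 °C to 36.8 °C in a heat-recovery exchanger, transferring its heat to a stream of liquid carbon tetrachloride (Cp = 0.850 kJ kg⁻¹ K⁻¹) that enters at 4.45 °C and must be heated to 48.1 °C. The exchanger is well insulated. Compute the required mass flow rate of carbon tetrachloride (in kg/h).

ṁ_c = 5630 kg/h

Heat released by hot stream: Q = 2610 × 2.60 × (67.6 − 36.8) = 209010 kJ/h
Energy balance on cold side (adiabatic exchanger): Q = ṁ_c·Cp_c·(T_c,out − T_c,in)
ṁ_c = 209010 / [0.850 × (48.1 − 4.45)] = 5633.3 kg/h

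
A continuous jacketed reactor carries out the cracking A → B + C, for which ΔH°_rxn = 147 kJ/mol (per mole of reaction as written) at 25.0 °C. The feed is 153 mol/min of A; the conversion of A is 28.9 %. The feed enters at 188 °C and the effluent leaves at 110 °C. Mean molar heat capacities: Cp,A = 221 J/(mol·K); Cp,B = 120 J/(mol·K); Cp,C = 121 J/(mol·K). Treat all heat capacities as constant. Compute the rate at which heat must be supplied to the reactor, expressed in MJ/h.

Q_in = 236 MJ/h

Extent of reaction ξ = 0.289 × 153 = 44.217 mol/min
Reaction term: ξ·ΔH°_rxn = 44.217 × 147 = 6499.9 kJ/min
Sensible, feed 188→25 °C: -5511.5 kJ/min
Outlet flows (mol/min): A 108.78, B 44.217, C 44.217
Sensible, products 25→110 °C: 2949.3 kJ/min
Q = ΔH = 3937.7 kJ/min = 65.628 kW
Heat supplied = 236.26 MJ/h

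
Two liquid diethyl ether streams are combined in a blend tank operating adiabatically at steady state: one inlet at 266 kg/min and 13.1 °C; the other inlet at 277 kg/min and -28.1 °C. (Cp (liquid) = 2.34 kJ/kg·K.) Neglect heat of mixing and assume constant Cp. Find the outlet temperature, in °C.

T_out = -7.92 °C

Energy balance with Q = 0: Σ ṁᵢCp,ᵢ(T_out − Tᵢ) = 0
Σ ṁᵢCp,ᵢTᵢ = 266×2.34×13.1 + 277×2.34×-28.1 = -10060
Σ ṁᵢCp,ᵢ = 266×2.34 + 277×2.34 = 1270.6
T_out = -10060 / 1270.6 = -7.9173 °C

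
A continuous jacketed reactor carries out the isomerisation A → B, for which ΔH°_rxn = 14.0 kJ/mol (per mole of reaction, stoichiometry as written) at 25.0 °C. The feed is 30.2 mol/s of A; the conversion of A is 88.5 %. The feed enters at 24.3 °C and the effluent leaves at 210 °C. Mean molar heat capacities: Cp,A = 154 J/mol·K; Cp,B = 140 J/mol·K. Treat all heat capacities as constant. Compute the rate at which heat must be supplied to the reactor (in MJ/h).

Extent of reaction ξ = 0.885 × 30.2 = 26.727 mol/s
Reaction term: ξ·ΔH°_rxn = 26.727 × 14.0 = 374.18 kJ/s
Sensible, feed 24.3→25 °C: 3.2556 kJ/s
Outlet flows (mol/s): A 3.473, B 26.727
Sensible, products 25→210 °C: 791.18 kJ/s
Q = ΔH = 1168.6 kJ/s = 1168.6 kW
Heat supplied = 4207 MJ/h

Q_in = 4210 MJ/h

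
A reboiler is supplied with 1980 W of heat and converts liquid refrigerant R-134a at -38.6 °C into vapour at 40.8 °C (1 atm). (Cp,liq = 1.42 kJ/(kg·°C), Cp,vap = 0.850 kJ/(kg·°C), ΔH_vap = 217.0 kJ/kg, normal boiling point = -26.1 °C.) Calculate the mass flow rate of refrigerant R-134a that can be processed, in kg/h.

Δh = 1.42×(-26.1−-38.6) + 217.0 + 0.850×(40.8−-26.1) = 291.62 kJ/kg
Q = 1980 W = 1.98 kJ/s = 7128 kJ/h
ṁ = Q/Δh = 7128 / 291.62 = 24.443 kg/h

ṁ = 24.4 kg/h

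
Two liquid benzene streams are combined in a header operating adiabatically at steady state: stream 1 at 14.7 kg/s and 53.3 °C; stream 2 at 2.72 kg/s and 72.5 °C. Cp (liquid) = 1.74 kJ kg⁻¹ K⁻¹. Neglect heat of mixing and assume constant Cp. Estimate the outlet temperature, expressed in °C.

T_out = 56.3 °C

Energy balance with Q = 0: Σ ṁᵢCp,ᵢ(T_out − Tᵢ) = 0
T_out = Σ ṁᵢCp,ᵢTᵢ / Σ ṁᵢCp,ᵢ
      = 1706.4 / 30.311 = 56.298 °C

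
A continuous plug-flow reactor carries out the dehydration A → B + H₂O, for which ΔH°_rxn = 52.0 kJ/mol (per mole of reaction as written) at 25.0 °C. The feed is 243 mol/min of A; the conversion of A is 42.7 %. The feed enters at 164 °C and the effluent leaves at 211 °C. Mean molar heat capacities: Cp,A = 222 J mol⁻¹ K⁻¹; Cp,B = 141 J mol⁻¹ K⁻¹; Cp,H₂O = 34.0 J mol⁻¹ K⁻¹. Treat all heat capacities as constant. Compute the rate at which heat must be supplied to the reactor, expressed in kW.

Q_in = 117 kW

Extent of reaction ξ = 0.427 × 243 = 103.76 mol/min
Reaction term: ξ·ΔH°_rxn = 103.76 × 52.0 = 5395.6 kJ/min
Sensible, feed 164→25 °C: -7498.5 kJ/min
Outlet flows (mol/min): A 139.24, B 103.76, H₂O 103.76
Sensible, products 25→211 °C: 9126.9 kJ/min
Q = ΔH = 7024 kJ/min = 117.07 kW
Heat supplied = 117.07 kW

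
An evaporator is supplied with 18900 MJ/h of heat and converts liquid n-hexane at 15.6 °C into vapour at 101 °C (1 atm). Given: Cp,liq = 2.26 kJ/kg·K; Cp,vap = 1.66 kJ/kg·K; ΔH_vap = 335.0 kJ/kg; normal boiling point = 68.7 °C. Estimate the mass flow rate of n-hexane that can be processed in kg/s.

ṁ = 10.3 kg/s

Δh = 2.26×(68.7−15.6) + 335.0 + 1.66×(101−68.7) = 508.62 kJ/kg
Q = 18900 MJ/h = 5250 kJ/s = 5250 kJ/s
ṁ = Q/Δh = 5250 / 508.62 = 10.322 kg/s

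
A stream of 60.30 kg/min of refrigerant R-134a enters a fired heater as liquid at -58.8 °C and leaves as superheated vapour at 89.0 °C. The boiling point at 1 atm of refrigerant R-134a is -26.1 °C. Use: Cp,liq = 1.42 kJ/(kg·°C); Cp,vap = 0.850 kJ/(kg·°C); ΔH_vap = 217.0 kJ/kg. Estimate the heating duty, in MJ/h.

Q = 1310 MJ/h

liquid -58.8→-26.1 °C: 46.434 kJ/kg
vaporisation at -26.1 °C: 217 kJ/kg
vapour -26.1→89.0 °C: 97.835 kJ/kg
Δh = 46.434 + 217 + 97.835 = 361.27 kJ/kg
Q = ṁ·Δh = 60.30 kg/min × 361.27 kJ/kg = 21785 kJ/min
|Q| = 363.08 kW = 1307.1 MJ/h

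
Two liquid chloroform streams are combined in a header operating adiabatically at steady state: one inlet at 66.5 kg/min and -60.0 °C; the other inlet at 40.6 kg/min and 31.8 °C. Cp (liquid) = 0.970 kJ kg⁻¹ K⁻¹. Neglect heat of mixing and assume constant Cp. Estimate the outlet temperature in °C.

No heat crosses the boundary, so H_out = H_in.
Σ ṁᵢCp,ᵢTᵢ = 66.5×0.970×-60.0 + 40.6×0.970×31.8 = -2618
Σ ṁᵢCp,ᵢ = 66.5×0.970 + 40.6×0.970 = 103.89
T_out = -2618 / 103.89 = -25.2 °C

T_out = -25.2 °C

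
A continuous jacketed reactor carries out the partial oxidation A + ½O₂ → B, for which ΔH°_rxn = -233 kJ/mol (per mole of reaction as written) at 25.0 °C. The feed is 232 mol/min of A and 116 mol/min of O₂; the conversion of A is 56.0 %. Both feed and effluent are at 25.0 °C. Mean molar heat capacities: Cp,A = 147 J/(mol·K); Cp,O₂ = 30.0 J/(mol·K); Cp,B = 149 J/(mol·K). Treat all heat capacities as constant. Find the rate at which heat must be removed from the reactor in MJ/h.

Extent of reaction ξ = 0.560 × 232 = 129.92 mol/min
Reaction term: ξ·ΔH°_rxn = 129.92 × -233 = -30271 kJ/min
Q = ΔH = -30271 kJ/min = -504.52 kW
Heat removed = 1816.3 MJ/h

Q_out = 1820 MJ/h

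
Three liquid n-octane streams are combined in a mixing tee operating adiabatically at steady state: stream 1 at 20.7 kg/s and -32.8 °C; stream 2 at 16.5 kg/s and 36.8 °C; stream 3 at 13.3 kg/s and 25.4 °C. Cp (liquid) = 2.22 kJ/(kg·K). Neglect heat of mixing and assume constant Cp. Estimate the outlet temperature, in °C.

T_out = 5.27 °C

Adiabatic, steady state ⇒ Σ ṁᵢCp,ᵢ(T_out − Tᵢ) = 0
Σ ṁᵢCp,ᵢTᵢ = 20.7×2.22×-32.8 + 16.5×2.22×36.8 + 13.3×2.22×25.4 = 590.65
Σ ṁᵢCp,ᵢ = 20.7×2.22 + 16.5×2.22 + 13.3×2.22 = 112.11
T_out = 590.65 / 112.11 = 5.2685 °C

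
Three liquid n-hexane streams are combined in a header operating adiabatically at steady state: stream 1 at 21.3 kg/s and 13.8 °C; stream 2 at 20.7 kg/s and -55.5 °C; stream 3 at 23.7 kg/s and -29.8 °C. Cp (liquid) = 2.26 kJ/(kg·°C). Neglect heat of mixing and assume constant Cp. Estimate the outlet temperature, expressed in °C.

No heat crosses the boundary, so H_out = H_in.
Σ ṁᵢCp,ᵢTᵢ = 21.3×2.26×13.8 + 20.7×2.26×-55.5 + 23.7×2.26×-29.8 = -3528.2
Σ ṁᵢCp,ᵢ = 21.3×2.26 + 20.7×2.26 + 23.7×2.26 = 148.48
T_out = -3528.2 / 148.48 = -23.762 °C

T_out = -23.8 °C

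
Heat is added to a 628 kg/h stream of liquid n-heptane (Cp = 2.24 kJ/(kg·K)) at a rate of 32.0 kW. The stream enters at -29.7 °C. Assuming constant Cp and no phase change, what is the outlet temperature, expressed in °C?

Q = 32.0 kW = 115200 kJ/h
ΔT = Q/(ṁ·Cp) = 115200/(628×2.24) = 81.893 K
T_out = -29.7 + 81.893 = 52.193 °C

T_out = 52.2 °C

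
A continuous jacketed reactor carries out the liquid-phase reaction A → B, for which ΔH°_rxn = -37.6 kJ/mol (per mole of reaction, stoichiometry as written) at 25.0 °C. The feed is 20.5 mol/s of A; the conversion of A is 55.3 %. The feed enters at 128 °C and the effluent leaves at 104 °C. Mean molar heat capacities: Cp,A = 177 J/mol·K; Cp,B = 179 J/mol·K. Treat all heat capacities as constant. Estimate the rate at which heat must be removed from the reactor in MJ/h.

Extent of reaction ξ = 0.553 × 20.5 = 11.337 mol/s
Reaction term: ξ·ΔH°_rxn = 11.337 × -37.6 = -426.25 kJ/s
Sensible, feed 128→25 °C: -373.74 kJ/s
Outlet flows (mol/s): A 9.1635, B 11.337
Sensible, products 25→104 °C: 288.44 kJ/s
Q = ΔH = -511.55 kJ/s = -511.55 kW
Heat removed = 1841.6 MJ/h

Q_out = 1840 MJ/h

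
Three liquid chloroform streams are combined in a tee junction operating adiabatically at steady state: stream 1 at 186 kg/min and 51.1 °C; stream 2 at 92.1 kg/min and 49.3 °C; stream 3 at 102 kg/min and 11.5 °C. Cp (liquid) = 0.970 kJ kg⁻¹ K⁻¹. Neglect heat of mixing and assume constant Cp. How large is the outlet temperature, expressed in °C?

T_out = 40.0 °C

Adiabatic, steady state ⇒ Σ ṁᵢCp,ᵢ(T_out − Tᵢ) = 0
Σ ṁᵢCp,ᵢTᵢ = 186×0.970×51.1 + 92.1×0.970×49.3 + 102×0.970×11.5 = 14762
Σ ṁᵢCp,ᵢ = 186×0.970 + 92.1×0.970 + 102×0.970 = 368.7
T_out = 14762 / 368.7 = 40.037 °C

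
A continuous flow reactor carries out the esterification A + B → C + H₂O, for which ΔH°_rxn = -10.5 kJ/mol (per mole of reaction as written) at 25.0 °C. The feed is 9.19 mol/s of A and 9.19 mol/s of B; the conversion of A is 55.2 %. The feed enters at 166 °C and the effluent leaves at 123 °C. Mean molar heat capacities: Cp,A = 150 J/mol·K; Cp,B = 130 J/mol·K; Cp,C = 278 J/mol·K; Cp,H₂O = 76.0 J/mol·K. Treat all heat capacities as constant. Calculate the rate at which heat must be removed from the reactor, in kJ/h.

Q_out = 458000 kJ/h

Extent of reaction ξ = 0.552 × 9.19 = 5.0729 mol/s
Reaction term: ξ·ΔH°_rxn = 5.0729 × -10.5 = -53.265 kJ/s
Sensible, feed 166→25 °C: -362.82 kJ/s
Outlet flows (mol/s): A 4.1171, B 4.1171, C 5.0729, H₂O 5.0729
Sensible, products 25→123 °C: 288.96 kJ/s
Q = ΔH = -127.12 kJ/s = -127.12 kW
Heat removed = 457650 kJ/h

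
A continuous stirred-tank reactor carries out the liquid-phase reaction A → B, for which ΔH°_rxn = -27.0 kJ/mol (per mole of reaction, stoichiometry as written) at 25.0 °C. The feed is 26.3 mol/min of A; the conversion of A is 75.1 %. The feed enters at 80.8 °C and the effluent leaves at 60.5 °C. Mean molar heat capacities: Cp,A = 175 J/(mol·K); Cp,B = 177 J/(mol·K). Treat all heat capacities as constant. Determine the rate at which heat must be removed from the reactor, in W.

Q_out = 10400 W

Extent of reaction ξ = 0.751 × 26.3 = 19.751 mol/min
Reaction term: ξ·ΔH°_rxn = 19.751 × -27.0 = -533.29 kJ/min
Sensible, feed 80.8→25 °C: -256.82 kJ/min
Outlet flows (mol/min): A 6.5487, B 19.751
Sensible, products 25→60.5 °C: 164.79 kJ/min
Q = ΔH = -625.31 kJ/min = -10.422 kW
Heat removed = 10422 W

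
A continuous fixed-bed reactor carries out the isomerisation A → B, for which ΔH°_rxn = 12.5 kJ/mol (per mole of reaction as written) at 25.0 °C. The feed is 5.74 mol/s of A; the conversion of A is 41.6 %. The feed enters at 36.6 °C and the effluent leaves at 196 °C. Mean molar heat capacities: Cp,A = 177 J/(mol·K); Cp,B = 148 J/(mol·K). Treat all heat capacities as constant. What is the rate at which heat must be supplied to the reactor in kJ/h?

Extent of reaction ξ = 0.416 × 5.74 = 2.3878 mol/s
Reaction term: ξ·ΔH°_rxn = 2.3878 × 12.5 = 29.848 kJ/s
Sensible, feed 36.6→25 °C: -11.785 kJ/s
Outlet flows (mol/s): A 3.3522, B 2.3878
Sensible, products 25→196 °C: 161.89 kJ/s
Q = ΔH = 179.95 kJ/s = 179.95 kW
Heat supplied = 647830 kJ/h

Q_in = 648000 kJ/h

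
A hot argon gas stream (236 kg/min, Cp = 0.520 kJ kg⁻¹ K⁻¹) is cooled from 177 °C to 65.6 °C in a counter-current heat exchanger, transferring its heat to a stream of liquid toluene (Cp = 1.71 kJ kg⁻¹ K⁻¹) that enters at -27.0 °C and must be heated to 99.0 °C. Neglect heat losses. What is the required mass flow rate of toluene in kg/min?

Heat released by hot stream: Q = 236 × 0.520 × (177 − 65.6) = 13671 kJ/min
Energy balance on cold side (adiabatic exchanger): Q = ṁ_c·Cp_c·(T_c,out − T_c,in)
ṁ_c = 13671 / [1.71 × (99.0 − -27.0)] = 63.45 kg/min

ṁ_c = 63.5 kg/min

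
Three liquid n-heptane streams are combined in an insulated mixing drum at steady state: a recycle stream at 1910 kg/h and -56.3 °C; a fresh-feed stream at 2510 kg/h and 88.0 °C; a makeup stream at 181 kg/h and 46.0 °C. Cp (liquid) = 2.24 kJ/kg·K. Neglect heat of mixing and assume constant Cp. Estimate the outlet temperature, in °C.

Adiabatic, steady state ⇒ Σ ṁᵢCp,ᵢ(T_out − Tᵢ) = 0
T_out = Σ ṁᵢCp,ᵢTᵢ / Σ ṁᵢCp,ᵢ
      = 272550 / 10306 = 26.445 °C

T_out = 26.4 °C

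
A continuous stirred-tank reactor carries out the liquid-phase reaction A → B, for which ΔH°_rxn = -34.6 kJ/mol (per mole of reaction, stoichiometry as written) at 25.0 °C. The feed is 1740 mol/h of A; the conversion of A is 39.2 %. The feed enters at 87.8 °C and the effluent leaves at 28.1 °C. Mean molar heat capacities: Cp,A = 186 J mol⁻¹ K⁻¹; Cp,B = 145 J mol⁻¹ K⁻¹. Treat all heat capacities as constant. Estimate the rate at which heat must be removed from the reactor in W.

Extent of reaction ξ = 0.392 × 1740 = 682.08 mol/h
Reaction term: ξ·ΔH°_rxn = 682.08 × -34.6 = -23600 kJ/h
Sensible, feed 87.8→25 °C: -20325 kJ/h
Outlet flows (mol/h): A 1057.9, B 682.08
Sensible, products 25→28.1 °C: 916.59 kJ/h
Q = ΔH = -43008 kJ/h = -11.947 kW
Heat removed = 11947 W

Q_out = 11900 W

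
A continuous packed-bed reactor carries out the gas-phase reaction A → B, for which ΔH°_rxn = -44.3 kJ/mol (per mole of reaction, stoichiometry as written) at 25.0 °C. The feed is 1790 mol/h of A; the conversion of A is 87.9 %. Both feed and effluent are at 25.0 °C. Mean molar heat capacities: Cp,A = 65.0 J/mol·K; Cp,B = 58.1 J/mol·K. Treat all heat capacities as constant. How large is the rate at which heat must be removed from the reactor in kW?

Extent of reaction ξ = 0.879 × 1790 = 1573.4 mol/h
Reaction term: ξ·ΔH°_rxn = 1573.4 × -44.3 = -69702 kJ/h
Q = ΔH = -69702 kJ/h = -19.362 kW
Heat removed = 19.362 kW

Q_out = 19.4 kW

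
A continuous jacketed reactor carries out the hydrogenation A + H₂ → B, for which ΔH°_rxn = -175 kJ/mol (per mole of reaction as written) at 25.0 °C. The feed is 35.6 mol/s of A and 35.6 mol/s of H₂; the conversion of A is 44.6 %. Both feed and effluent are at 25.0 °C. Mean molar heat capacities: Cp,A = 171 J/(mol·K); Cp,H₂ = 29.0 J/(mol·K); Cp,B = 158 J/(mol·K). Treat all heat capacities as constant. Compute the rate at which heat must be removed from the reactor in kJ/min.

Extent of reaction ξ = 0.446 × 35.6 = 15.878 mol/s
Reaction term: ξ·ΔH°_rxn = 15.878 × -175 = -2778.6 kJ/s
Q = ΔH = -2778.6 kJ/s = -2778.6 kW
Heat removed = 166710 kJ/min

Q_out = 167000 kJ/min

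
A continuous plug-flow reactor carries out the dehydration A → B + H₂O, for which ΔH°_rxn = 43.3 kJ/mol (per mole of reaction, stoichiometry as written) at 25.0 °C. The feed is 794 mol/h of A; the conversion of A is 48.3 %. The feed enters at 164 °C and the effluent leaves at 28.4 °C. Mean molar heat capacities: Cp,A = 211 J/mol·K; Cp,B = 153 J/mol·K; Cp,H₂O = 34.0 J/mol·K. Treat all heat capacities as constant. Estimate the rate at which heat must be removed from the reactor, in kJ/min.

Q_out = 102 kJ/min

Extent of reaction ξ = 0.483 × 794 = 383.5 mol/h
Reaction term: ξ·ΔH°_rxn = 383.5 × 43.3 = 16606 kJ/h
Sensible, feed 164→25 °C: -23287 kJ/h
Outlet flows (mol/h): A 410.5, B 383.5, H₂O 383.5
Sensible, products 25→28.4 °C: 538.32 kJ/h
Q = ΔH = -6143.3 kJ/h = -1.7065 kW
Heat removed = 102.39 kJ/min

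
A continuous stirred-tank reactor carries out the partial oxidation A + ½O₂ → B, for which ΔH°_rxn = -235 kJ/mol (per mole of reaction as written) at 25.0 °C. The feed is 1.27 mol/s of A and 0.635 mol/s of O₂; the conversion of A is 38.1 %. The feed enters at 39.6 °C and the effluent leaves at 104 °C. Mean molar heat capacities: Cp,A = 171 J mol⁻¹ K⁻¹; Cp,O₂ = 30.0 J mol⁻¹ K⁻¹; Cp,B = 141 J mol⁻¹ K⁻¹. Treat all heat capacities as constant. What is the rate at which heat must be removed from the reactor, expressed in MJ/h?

Q_out = 361 MJ/h

Extent of reaction ξ = 0.381 × 1.27 = 0.48387 mol/s
Reaction term: ξ·ΔH°_rxn = 0.48387 × -235 = -113.71 kJ/s
Sensible, feed 39.6→25 °C: -3.4488 kJ/s
Outlet flows (mol/s): A 0.78613, O₂ 0.39306, B 0.48387
Sensible, products 25→104 °C: 16.941 kJ/s
Q = ΔH = -100.22 kJ/s = -100.22 kW
Heat removed = 360.78 MJ/h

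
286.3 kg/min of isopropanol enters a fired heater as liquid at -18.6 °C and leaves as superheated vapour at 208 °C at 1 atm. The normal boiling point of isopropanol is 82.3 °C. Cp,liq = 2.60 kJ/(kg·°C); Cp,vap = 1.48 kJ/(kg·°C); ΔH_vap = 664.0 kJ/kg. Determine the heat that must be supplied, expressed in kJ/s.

Q = 5310 kJ/s

liquid -18.6→82.3 °C: 262.34 kJ/kg
vaporisation at 82.3 °C: 664 kJ/kg
vapour 82.3→208 °C: 186.04 kJ/kg
Δh = 262.34 + 664 + 186.04 = 1112.4 kJ/kg
Q = ṁ·Δh = 286.3 kg/min × 1112.4 kJ/kg = 318470 kJ/min
|Q| = 5307.9 kW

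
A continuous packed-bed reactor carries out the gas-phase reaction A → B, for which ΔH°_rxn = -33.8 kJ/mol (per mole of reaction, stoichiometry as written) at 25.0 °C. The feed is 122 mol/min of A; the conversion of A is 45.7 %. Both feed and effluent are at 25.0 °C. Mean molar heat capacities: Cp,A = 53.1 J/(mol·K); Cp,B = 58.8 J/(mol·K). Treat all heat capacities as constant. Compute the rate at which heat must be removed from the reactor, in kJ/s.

Q_out = 31.4 kJ/s

Extent of reaction ξ = 0.457 × 122 = 55.754 mol/min
Reaction term: ξ·ΔH°_rxn = 55.754 × -33.8 = -1884.5 kJ/min
Q = ΔH = -1884.5 kJ/min = -31.408 kW
Heat removed = 31.408 kJ/s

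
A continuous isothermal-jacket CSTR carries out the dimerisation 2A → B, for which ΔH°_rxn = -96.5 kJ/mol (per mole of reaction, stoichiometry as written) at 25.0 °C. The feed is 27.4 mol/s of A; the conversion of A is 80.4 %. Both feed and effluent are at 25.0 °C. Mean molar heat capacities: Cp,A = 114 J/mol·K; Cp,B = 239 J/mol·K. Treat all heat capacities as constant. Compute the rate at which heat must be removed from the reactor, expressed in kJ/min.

Q_out = 63800 kJ/min

Extent of reaction ξ = 0.804 × 27.4 / 2 = 11.015 mol/s
Reaction term: ξ·ΔH°_rxn = 11.015 × -96.5 = -1062.9 kJ/s
Q = ΔH = -1062.9 kJ/s = -1062.9 kW
Heat removed = 63776 kJ/min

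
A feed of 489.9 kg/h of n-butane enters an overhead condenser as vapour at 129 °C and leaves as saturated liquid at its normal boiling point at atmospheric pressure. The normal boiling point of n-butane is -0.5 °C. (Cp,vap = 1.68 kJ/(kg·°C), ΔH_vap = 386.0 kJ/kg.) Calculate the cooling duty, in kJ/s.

vapour 129→-0.5 °C: -217.56 kJ/kg
condensation at -0.5 °C: -386 kJ/kg
Δh = -217.56 + -386 = -603.56 kJ/kg
Q = ṁ·Δh = 489.9 kg/h × -603.56 kJ/kg = -295680 kJ/h
|Q| = 82.134 kW

Q_c = 82.1 kJ/s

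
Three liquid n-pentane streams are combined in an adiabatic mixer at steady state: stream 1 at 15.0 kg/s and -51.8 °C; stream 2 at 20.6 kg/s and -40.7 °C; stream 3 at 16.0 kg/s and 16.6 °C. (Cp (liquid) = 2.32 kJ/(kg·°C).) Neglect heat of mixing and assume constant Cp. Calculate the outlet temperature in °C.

T_out = -26.2 °C

Energy balance with Q = 0: Σ ṁᵢCp,ᵢ(T_out − Tᵢ) = 0
Σ ṁᵢCp,ᵢTᵢ = 15.0×2.32×-51.8 + 20.6×2.32×-40.7 + 16.0×2.32×16.6 = -3131.6
Σ ṁᵢCp,ᵢ = 15.0×2.32 + 20.6×2.32 + 16.0×2.32 = 119.71
T_out = -3131.6 / 119.71 = -26.159 °C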